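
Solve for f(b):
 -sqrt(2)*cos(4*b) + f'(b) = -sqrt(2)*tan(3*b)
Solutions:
 f(b) = C1 + sqrt(2)*log(cos(3*b))/3 + sqrt(2)*sin(4*b)/4


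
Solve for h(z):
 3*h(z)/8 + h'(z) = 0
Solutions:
 h(z) = C1*exp(-3*z/8)


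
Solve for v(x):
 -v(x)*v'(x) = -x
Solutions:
 v(x) = -sqrt(C1 + x^2)
 v(x) = sqrt(C1 + x^2)


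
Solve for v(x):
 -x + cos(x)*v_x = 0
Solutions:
 v(x) = C1 + Integral(x/cos(x), x)


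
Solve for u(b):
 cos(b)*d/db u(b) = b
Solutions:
 u(b) = C1 + Integral(b/cos(b), b)


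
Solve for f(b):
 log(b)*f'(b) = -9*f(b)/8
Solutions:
 f(b) = C1*exp(-9*li(b)/8)


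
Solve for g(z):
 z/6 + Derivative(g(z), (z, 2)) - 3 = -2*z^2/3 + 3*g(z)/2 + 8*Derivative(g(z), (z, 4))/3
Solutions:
 g(z) = 4*z^2/9 + z/9 + (C1*sin(sqrt(3)*z*sin(atan(sqrt(15))/2)/2) + C2*cos(sqrt(3)*z*sin(atan(sqrt(15))/2)/2))*exp(-sqrt(3)*z*cos(atan(sqrt(15))/2)/2) + (C3*sin(sqrt(3)*z*sin(atan(sqrt(15))/2)/2) + C4*cos(sqrt(3)*z*sin(atan(sqrt(15))/2)/2))*exp(sqrt(3)*z*cos(atan(sqrt(15))/2)/2) - 38/27


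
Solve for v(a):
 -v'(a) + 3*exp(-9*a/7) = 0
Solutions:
 v(a) = C1 - 7*exp(-9*a/7)/3


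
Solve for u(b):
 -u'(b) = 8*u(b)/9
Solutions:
 u(b) = C1*exp(-8*b/9)


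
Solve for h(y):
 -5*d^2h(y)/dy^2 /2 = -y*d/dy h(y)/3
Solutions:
 h(y) = C1 + C2*erfi(sqrt(15)*y/15)


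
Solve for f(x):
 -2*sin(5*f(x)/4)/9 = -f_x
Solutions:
 -2*x/9 + 2*log(cos(5*f(x)/4) - 1)/5 - 2*log(cos(5*f(x)/4) + 1)/5 = C1


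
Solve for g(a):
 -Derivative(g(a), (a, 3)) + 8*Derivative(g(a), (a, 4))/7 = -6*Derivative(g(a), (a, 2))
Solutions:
 g(a) = C1 + C2*a + (C3*sin(sqrt(1295)*a/16) + C4*cos(sqrt(1295)*a/16))*exp(7*a/16)


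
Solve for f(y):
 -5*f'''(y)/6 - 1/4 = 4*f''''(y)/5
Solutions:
 f(y) = C1 + C2*y + C3*y^2 + C4*exp(-25*y/24) - y^3/20


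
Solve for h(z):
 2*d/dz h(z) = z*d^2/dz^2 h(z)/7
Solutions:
 h(z) = C1 + C2*z^15


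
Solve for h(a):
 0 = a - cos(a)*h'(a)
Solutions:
 h(a) = C1 + Integral(a/cos(a), a)


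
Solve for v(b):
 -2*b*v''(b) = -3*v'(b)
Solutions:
 v(b) = C1 + C2*b^(5/2)


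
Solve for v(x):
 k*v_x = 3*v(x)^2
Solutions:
 v(x) = -k/(C1*k + 3*x)


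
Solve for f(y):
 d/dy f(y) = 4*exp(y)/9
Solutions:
 f(y) = C1 + 4*exp(y)/9


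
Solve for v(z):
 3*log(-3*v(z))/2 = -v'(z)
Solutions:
 2*Integral(1/(log(-_y) + log(3)), (_y, v(z)))/3 = C1 - z


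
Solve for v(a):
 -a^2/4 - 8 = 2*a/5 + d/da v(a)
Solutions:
 v(a) = C1 - a^3/12 - a^2/5 - 8*a


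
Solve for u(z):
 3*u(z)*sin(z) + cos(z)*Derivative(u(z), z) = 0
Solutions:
 u(z) = C1*cos(z)^3


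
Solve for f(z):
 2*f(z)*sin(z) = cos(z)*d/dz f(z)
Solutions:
 f(z) = C1/cos(z)^2


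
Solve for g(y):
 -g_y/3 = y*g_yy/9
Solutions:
 g(y) = C1 + C2/y^2


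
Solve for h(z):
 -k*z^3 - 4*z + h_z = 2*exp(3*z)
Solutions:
 h(z) = C1 + k*z^4/4 + 2*z^2 + 2*exp(3*z)/3


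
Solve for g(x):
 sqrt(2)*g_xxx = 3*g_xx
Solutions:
 g(x) = C1 + C2*x + C3*exp(3*sqrt(2)*x/2)


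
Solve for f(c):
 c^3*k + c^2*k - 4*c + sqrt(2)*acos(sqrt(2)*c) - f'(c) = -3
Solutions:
 f(c) = C1 + c^4*k/4 + c^3*k/3 - 2*c^2 + 3*c + sqrt(2)*(c*acos(sqrt(2)*c) - sqrt(2)*sqrt(1 - 2*c^2)/2)


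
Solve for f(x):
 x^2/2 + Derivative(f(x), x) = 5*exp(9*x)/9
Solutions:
 f(x) = C1 - x^3/6 + 5*exp(9*x)/81


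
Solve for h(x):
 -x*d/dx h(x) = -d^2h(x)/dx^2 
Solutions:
 h(x) = C1 + C2*erfi(sqrt(2)*x/2)


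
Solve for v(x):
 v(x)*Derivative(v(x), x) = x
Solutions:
 v(x) = -sqrt(C1 + x^2)
 v(x) = sqrt(C1 + x^2)


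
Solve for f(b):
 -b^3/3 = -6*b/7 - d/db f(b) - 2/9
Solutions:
 f(b) = C1 + b^4/12 - 3*b^2/7 - 2*b/9


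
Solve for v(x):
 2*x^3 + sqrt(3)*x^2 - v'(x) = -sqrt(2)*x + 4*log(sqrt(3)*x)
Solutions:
 v(x) = C1 + x^4/2 + sqrt(3)*x^3/3 + sqrt(2)*x^2/2 - 4*x*log(x) - x*log(9) + 4*x


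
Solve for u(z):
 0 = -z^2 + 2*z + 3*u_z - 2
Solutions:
 u(z) = C1 + z^3/9 - z^2/3 + 2*z/3


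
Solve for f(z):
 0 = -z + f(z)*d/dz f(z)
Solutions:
 f(z) = -sqrt(C1 + z^2)
 f(z) = sqrt(C1 + z^2)


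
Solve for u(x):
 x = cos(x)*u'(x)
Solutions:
 u(x) = C1 + Integral(x/cos(x), x)


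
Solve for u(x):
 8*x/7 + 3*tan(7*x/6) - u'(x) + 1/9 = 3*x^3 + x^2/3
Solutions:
 u(x) = C1 - 3*x^4/4 - x^3/9 + 4*x^2/7 + x/9 - 18*log(cos(7*x/6))/7


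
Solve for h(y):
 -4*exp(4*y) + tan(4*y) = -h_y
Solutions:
 h(y) = C1 + exp(4*y) + log(cos(4*y))/4


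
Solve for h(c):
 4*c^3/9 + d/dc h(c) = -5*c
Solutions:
 h(c) = C1 - c^4/9 - 5*c^2/2


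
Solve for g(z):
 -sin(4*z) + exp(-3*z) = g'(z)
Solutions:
 g(z) = C1 + cos(4*z)/4 - exp(-3*z)/3


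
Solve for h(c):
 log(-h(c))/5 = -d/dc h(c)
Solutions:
 -li(-h(c)) = C1 - c/5


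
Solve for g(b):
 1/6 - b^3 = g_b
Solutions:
 g(b) = C1 - b^4/4 + b/6


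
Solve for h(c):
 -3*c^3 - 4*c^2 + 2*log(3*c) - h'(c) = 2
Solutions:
 h(c) = C1 - 3*c^4/4 - 4*c^3/3 + 2*c*log(c) - 4*c + 2*c*log(3)


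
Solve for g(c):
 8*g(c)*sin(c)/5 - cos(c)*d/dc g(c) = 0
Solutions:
 g(c) = C1/cos(c)^(8/5)


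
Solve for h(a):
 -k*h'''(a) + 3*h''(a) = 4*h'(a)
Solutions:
 h(a) = C1 + C2*exp(a*(3 - sqrt(9 - 16*k))/(2*k)) + C3*exp(a*(sqrt(9 - 16*k) + 3)/(2*k))


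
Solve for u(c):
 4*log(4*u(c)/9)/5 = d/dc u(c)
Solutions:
 -5*Integral(1/(log(_y) - 2*log(3) + 2*log(2)), (_y, u(c)))/4 = C1 - c


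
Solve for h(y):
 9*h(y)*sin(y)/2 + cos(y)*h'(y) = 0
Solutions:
 h(y) = C1*cos(y)^(9/2)


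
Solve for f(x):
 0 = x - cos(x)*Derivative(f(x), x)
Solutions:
 f(x) = C1 + Integral(x/cos(x), x)


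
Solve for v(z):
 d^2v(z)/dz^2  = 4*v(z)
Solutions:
 v(z) = C1*exp(-2*z) + C2*exp(2*z)


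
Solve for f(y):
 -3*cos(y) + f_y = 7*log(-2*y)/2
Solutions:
 f(y) = C1 + 7*y*log(-y)/2 - 7*y/2 + 7*y*log(2)/2 + 3*sin(y)


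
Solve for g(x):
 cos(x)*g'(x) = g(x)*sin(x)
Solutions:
 g(x) = C1/cos(x)


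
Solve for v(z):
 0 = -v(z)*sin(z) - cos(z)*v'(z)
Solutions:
 v(z) = C1*cos(z)


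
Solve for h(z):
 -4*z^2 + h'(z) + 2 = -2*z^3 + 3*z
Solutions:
 h(z) = C1 - z^4/2 + 4*z^3/3 + 3*z^2/2 - 2*z


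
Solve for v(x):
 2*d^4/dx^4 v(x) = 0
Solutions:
 v(x) = C1 + C2*x + C3*x^2 + C4*x^3


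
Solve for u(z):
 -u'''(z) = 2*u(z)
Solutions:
 u(z) = C3*exp(-2^(1/3)*z) + (C1*sin(2^(1/3)*sqrt(3)*z/2) + C2*cos(2^(1/3)*sqrt(3)*z/2))*exp(2^(1/3)*z/2)


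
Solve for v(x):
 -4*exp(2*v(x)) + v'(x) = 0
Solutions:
 v(x) = log(-sqrt(-1/(C1 + 4*x))) - log(2)/2
 v(x) = log(-1/(C1 + 4*x))/2 - log(2)/2


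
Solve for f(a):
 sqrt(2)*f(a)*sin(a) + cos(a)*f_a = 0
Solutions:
 f(a) = C1*cos(a)^(sqrt(2))


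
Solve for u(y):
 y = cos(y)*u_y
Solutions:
 u(y) = C1 + Integral(y/cos(y), y)


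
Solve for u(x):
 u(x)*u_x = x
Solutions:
 u(x) = -sqrt(C1 + x^2)
 u(x) = sqrt(C1 + x^2)


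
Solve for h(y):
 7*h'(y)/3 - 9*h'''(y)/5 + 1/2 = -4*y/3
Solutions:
 h(y) = C1 + C2*exp(-sqrt(105)*y/9) + C3*exp(sqrt(105)*y/9) - 2*y^2/7 - 3*y/14


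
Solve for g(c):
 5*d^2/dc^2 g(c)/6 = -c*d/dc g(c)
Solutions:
 g(c) = C1 + C2*erf(sqrt(15)*c/5)


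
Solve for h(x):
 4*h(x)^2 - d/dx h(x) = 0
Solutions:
 h(x) = -1/(C1 + 4*x)


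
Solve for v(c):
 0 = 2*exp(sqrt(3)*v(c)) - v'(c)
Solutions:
 v(c) = sqrt(3)*(2*log(-1/(C1 + 2*c)) - log(3))/6


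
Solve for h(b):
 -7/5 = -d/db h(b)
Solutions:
 h(b) = C1 + 7*b/5


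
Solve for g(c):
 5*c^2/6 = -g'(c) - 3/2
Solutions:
 g(c) = C1 - 5*c^3/18 - 3*c/2


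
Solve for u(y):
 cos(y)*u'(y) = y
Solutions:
 u(y) = C1 + Integral(y/cos(y), y)


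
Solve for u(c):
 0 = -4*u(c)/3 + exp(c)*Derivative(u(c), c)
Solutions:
 u(c) = C1*exp(-4*exp(-c)/3)


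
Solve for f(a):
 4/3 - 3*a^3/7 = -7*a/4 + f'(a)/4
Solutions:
 f(a) = C1 - 3*a^4/7 + 7*a^2/2 + 16*a/3


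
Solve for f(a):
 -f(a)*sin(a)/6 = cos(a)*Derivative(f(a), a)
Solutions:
 f(a) = C1*cos(a)^(1/6)


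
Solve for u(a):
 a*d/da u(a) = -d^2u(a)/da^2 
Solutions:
 u(a) = C1 + C2*erf(sqrt(2)*a/2)


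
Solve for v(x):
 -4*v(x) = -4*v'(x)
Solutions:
 v(x) = C1*exp(x)


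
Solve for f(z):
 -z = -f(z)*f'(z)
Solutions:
 f(z) = -sqrt(C1 + z^2)
 f(z) = sqrt(C1 + z^2)


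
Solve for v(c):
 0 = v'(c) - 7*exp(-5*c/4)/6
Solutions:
 v(c) = C1 - 14*exp(-5*c/4)/15


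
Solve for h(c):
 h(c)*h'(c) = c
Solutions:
 h(c) = -sqrt(C1 + c^2)
 h(c) = sqrt(C1 + c^2)


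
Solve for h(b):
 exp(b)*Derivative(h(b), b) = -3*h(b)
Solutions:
 h(b) = C1*exp(3*exp(-b))


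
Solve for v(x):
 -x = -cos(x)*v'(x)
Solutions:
 v(x) = C1 + Integral(x/cos(x), x)


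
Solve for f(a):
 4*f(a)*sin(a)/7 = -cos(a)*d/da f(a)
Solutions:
 f(a) = C1*cos(a)^(4/7)


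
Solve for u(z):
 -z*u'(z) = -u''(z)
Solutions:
 u(z) = C1 + C2*erfi(sqrt(2)*z/2)


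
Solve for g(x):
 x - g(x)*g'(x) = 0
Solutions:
 g(x) = -sqrt(C1 + x^2)
 g(x) = sqrt(C1 + x^2)


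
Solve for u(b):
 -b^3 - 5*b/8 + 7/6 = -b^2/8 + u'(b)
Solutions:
 u(b) = C1 - b^4/4 + b^3/24 - 5*b^2/16 + 7*b/6


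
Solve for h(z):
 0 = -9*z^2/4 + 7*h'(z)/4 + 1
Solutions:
 h(z) = C1 + 3*z^3/7 - 4*z/7


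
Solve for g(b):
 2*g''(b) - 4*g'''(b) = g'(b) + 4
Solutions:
 g(b) = C1 - 4*b + (C2*sin(sqrt(3)*b/4) + C3*cos(sqrt(3)*b/4))*exp(b/4)


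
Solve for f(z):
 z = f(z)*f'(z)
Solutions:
 f(z) = -sqrt(C1 + z^2)
 f(z) = sqrt(C1 + z^2)


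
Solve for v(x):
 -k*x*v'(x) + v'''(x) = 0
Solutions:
 v(x) = C1 + Integral(C2*airyai(k^(1/3)*x) + C3*airybi(k^(1/3)*x), x)


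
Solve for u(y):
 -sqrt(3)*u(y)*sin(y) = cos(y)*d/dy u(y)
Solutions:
 u(y) = C1*cos(y)^(sqrt(3))


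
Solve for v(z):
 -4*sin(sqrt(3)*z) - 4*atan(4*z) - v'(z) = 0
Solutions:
 v(z) = C1 - 4*z*atan(4*z) + log(16*z^2 + 1)/2 + 4*sqrt(3)*cos(sqrt(3)*z)/3


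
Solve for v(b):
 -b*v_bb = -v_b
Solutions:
 v(b) = C1 + C2*b^2


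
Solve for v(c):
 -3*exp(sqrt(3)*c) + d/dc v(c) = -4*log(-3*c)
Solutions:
 v(c) = C1 - 4*c*log(-c) + 4*c*(1 - log(3)) + sqrt(3)*exp(sqrt(3)*c)


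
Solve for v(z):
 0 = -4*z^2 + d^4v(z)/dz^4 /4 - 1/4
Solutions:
 v(z) = C1 + C2*z + C3*z^2 + C4*z^3 + 2*z^6/45 + z^4/24


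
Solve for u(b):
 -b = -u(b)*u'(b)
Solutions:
 u(b) = -sqrt(C1 + b^2)
 u(b) = sqrt(C1 + b^2)


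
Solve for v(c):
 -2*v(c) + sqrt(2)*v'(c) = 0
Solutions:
 v(c) = C1*exp(sqrt(2)*c)


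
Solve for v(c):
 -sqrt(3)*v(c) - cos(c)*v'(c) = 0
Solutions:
 v(c) = C1*(sin(c) - 1)^(sqrt(3)/2)/(sin(c) + 1)^(sqrt(3)/2)


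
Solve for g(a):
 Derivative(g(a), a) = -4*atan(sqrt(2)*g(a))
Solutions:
 Integral(1/atan(sqrt(2)*_y), (_y, g(a))) = C1 - 4*a


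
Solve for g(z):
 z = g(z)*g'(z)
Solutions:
 g(z) = -sqrt(C1 + z^2)
 g(z) = sqrt(C1 + z^2)


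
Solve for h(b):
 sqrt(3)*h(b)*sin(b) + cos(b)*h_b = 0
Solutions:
 h(b) = C1*cos(b)^(sqrt(3))


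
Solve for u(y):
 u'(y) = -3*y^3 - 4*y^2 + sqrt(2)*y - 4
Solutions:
 u(y) = C1 - 3*y^4/4 - 4*y^3/3 + sqrt(2)*y^2/2 - 4*y


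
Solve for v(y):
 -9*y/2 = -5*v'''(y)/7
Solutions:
 v(y) = C1 + C2*y + C3*y^2 + 21*y^4/80


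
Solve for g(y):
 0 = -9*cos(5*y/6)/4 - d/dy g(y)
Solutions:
 g(y) = C1 - 27*sin(5*y/6)/10


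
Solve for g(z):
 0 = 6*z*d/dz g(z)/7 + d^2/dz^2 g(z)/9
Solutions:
 g(z) = C1 + C2*erf(3*sqrt(21)*z/7)


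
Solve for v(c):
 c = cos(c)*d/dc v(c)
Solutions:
 v(c) = C1 + Integral(c/cos(c), c)


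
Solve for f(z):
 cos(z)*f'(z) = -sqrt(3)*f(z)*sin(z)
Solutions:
 f(z) = C1*cos(z)^(sqrt(3))


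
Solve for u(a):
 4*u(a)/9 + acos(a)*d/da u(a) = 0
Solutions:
 u(a) = C1*exp(-4*Integral(1/acos(a), a)/9)


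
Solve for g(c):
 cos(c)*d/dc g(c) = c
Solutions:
 g(c) = C1 + Integral(c/cos(c), c)


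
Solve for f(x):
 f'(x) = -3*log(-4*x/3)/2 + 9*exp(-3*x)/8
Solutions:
 f(x) = C1 - 3*x*log(-x)/2 + x*(-3*log(2) + 3/2 + 3*log(3)/2) - 3*exp(-3*x)/8


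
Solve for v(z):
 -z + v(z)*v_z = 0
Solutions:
 v(z) = -sqrt(C1 + z^2)
 v(z) = sqrt(C1 + z^2)


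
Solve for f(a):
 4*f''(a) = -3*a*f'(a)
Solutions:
 f(a) = C1 + C2*erf(sqrt(6)*a/4)


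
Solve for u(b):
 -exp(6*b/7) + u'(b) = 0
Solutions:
 u(b) = C1 + 7*exp(6*b/7)/6


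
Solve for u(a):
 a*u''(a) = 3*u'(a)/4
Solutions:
 u(a) = C1 + C2*a^(7/4)


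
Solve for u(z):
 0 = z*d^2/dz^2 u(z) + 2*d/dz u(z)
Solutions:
 u(z) = C1 + C2/z


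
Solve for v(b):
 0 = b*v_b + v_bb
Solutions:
 v(b) = C1 + C2*erf(sqrt(2)*b/2)


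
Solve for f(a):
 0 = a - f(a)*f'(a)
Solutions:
 f(a) = -sqrt(C1 + a^2)
 f(a) = sqrt(C1 + a^2)


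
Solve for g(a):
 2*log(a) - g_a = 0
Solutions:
 g(a) = C1 + 2*a*log(a) - 2*a


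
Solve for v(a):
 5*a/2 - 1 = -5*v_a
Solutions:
 v(a) = C1 - a^2/4 + a/5


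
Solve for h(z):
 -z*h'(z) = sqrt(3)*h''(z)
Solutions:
 h(z) = C1 + C2*erf(sqrt(2)*3^(3/4)*z/6)


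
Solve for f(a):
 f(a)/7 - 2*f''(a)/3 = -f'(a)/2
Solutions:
 f(a) = C1*exp(a*(21 - sqrt(1113))/56) + C2*exp(a*(21 + sqrt(1113))/56)


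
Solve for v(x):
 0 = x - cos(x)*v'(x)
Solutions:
 v(x) = C1 + Integral(x/cos(x), x)


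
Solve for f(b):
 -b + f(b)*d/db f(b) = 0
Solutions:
 f(b) = -sqrt(C1 + b^2)
 f(b) = sqrt(C1 + b^2)


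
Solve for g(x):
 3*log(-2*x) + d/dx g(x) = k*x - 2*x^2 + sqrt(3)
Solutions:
 g(x) = C1 + k*x^2/2 - 2*x^3/3 - 3*x*log(-x) + x*(-3*log(2) + sqrt(3) + 3)


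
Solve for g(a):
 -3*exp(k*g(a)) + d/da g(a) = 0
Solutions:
 g(a) = Piecewise((log(-1/(C1*k + 3*a*k))/k, Ne(k, 0)), (nan, True))
 g(a) = Piecewise((C1 + 3*a, Eq(k, 0)), (nan, True))


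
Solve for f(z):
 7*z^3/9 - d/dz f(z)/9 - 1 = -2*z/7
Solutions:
 f(z) = C1 + 7*z^4/4 + 9*z^2/7 - 9*z


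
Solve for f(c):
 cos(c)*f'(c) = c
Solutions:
 f(c) = C1 + Integral(c/cos(c), c)


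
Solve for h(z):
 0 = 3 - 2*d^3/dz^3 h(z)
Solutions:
 h(z) = C1 + C2*z + C3*z^2 + z^3/4


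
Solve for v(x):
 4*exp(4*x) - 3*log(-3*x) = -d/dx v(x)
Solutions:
 v(x) = C1 + 3*x*log(-x) + 3*x*(-1 + log(3)) - exp(4*x)


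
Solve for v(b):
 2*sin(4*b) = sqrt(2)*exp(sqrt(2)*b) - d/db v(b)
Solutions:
 v(b) = C1 + exp(sqrt(2)*b) + cos(4*b)/2


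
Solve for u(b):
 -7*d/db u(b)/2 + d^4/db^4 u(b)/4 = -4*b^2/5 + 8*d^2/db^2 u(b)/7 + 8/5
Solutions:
 u(b) = C1 + C2*exp(-b*(32/(sqrt(8841441)/441 + 7)^(1/3) + 21*(sqrt(8841441)/441 + 7)^(1/3))/42)*sin(sqrt(3)*b*(-21*(sqrt(8841441)/441 + 7)^(1/3) + 32/(sqrt(8841441)/441 + 7)^(1/3))/42) + C3*exp(-b*(32/(sqrt(8841441)/441 + 7)^(1/3) + 21*(sqrt(8841441)/441 + 7)^(1/3))/42)*cos(sqrt(3)*b*(-21*(sqrt(8841441)/441 + 7)^(1/3) + 32/(sqrt(8841441)/441 + 7)^(1/3))/42) + C4*exp(b*(32/(21*(sqrt(8841441)/441 + 7)^(1/3)) + (sqrt(8841441)/441 + 7)^(1/3))) + 8*b^3/105 - 128*b^2/1715 - 6864*b/16807


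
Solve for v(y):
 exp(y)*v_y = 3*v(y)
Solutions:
 v(y) = C1*exp(-3*exp(-y))


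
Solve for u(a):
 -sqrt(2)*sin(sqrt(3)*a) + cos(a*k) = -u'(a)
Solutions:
 u(a) = C1 - sqrt(6)*cos(sqrt(3)*a)/3 - sin(a*k)/k


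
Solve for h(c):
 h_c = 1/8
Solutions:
 h(c) = C1 + c/8


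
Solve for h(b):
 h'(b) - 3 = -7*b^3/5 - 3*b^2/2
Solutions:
 h(b) = C1 - 7*b^4/20 - b^3/2 + 3*b


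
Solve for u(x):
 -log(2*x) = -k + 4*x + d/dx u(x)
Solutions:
 u(x) = C1 + k*x - 2*x^2 - x*log(x) - x*log(2) + x


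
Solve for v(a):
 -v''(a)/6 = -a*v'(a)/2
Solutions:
 v(a) = C1 + C2*erfi(sqrt(6)*a/2)


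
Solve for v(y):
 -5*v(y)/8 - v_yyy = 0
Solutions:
 v(y) = C3*exp(-5^(1/3)*y/2) + (C1*sin(sqrt(3)*5^(1/3)*y/4) + C2*cos(sqrt(3)*5^(1/3)*y/4))*exp(5^(1/3)*y/4)


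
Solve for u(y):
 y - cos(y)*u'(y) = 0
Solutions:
 u(y) = C1 + Integral(y/cos(y), y)


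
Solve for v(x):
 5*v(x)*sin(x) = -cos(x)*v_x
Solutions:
 v(x) = C1*cos(x)^5


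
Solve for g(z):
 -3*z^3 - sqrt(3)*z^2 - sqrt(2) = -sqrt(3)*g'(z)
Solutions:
 g(z) = C1 + sqrt(3)*z^4/4 + z^3/3 + sqrt(6)*z/3


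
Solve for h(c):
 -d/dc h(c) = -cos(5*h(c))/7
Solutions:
 -c/7 - log(sin(5*h(c)) - 1)/10 + log(sin(5*h(c)) + 1)/10 = C1


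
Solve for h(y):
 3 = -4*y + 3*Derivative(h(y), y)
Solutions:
 h(y) = C1 + 2*y^2/3 + y


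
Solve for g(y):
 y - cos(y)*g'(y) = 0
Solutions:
 g(y) = C1 + Integral(y/cos(y), y)


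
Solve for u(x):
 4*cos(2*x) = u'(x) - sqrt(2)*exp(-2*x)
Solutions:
 u(x) = C1 + 2*sin(2*x) - sqrt(2)*exp(-2*x)/2


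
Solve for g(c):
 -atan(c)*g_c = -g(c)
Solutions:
 g(c) = C1*exp(Integral(1/atan(c), c))


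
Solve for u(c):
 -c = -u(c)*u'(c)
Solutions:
 u(c) = -sqrt(C1 + c^2)
 u(c) = sqrt(C1 + c^2)


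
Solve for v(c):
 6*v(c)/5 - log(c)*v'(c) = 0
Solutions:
 v(c) = C1*exp(6*li(c)/5)


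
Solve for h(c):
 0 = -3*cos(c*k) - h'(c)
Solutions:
 h(c) = C1 - 3*sin(c*k)/k


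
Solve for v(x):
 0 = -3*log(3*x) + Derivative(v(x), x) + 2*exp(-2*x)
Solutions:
 v(x) = C1 + 3*x*log(x) + 3*x*(-1 + log(3)) + exp(-2*x)


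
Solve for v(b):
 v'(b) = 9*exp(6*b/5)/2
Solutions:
 v(b) = C1 + 15*exp(6*b/5)/4


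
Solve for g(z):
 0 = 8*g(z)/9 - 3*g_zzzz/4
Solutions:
 g(z) = C1*exp(-2*6^(1/4)*z/3) + C2*exp(2*6^(1/4)*z/3) + C3*sin(2*6^(1/4)*z/3) + C4*cos(2*6^(1/4)*z/3)


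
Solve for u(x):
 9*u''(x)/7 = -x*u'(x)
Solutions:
 u(x) = C1 + C2*erf(sqrt(14)*x/6)


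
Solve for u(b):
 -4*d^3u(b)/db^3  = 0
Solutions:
 u(b) = C1 + C2*b + C3*b^2


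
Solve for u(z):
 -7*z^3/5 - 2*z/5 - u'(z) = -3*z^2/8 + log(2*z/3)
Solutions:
 u(z) = C1 - 7*z^4/20 + z^3/8 - z^2/5 - z*log(z) + z*log(3/2) + z


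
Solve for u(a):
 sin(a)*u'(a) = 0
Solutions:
 u(a) = C1


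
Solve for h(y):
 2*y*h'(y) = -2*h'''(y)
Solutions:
 h(y) = C1 + Integral(C2*airyai(-y) + C3*airybi(-y), y)


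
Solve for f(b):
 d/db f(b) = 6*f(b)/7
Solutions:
 f(b) = C1*exp(6*b/7)


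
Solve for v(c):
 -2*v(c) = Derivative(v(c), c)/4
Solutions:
 v(c) = C1*exp(-8*c)


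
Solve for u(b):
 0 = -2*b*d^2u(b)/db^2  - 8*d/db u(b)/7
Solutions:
 u(b) = C1 + C2*b^(3/7)


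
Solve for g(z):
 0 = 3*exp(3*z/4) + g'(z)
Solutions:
 g(z) = C1 - 4*exp(3*z/4)


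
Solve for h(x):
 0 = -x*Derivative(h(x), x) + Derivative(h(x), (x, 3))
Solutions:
 h(x) = C1 + Integral(C2*airyai(x) + C3*airybi(x), x)


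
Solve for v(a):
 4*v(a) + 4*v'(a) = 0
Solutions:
 v(a) = C1*exp(-a)


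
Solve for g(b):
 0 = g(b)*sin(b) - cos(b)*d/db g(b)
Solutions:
 g(b) = C1/cos(b)


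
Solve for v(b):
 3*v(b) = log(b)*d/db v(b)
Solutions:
 v(b) = C1*exp(3*li(b))


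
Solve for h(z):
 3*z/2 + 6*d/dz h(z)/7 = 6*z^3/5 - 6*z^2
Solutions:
 h(z) = C1 + 7*z^4/20 - 7*z^3/3 - 7*z^2/8


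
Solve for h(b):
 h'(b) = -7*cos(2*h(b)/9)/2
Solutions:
 7*b/2 - 9*log(sin(2*h(b)/9) - 1)/4 + 9*log(sin(2*h(b)/9) + 1)/4 = C1


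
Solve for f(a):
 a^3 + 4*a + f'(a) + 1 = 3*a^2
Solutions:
 f(a) = C1 - a^4/4 + a^3 - 2*a^2 - a


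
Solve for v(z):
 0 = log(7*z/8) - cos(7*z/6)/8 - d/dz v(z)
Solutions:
 v(z) = C1 + z*log(z) - 3*z*log(2) - z + z*log(7) - 3*sin(7*z/6)/28


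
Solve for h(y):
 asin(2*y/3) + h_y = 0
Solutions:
 h(y) = C1 - y*asin(2*y/3) - sqrt(9 - 4*y^2)/2


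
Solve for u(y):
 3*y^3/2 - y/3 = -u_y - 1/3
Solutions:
 u(y) = C1 - 3*y^4/8 + y^2/6 - y/3


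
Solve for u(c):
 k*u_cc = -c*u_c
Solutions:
 u(c) = C1 + C2*sqrt(k)*erf(sqrt(2)*c*sqrt(1/k)/2)


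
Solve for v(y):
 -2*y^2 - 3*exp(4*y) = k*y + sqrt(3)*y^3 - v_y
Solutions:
 v(y) = C1 + k*y^2/2 + sqrt(3)*y^4/4 + 2*y^3/3 + 3*exp(4*y)/4


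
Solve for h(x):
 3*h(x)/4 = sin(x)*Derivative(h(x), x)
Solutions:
 h(x) = C1*(cos(x) - 1)^(3/8)/(cos(x) + 1)^(3/8)


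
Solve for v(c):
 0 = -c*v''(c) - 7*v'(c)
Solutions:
 v(c) = C1 + C2/c^6


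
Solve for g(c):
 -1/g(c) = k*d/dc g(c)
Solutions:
 g(c) = -sqrt(C1 - 2*c/k)
 g(c) = sqrt(C1 - 2*c/k)


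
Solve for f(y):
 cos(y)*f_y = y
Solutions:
 f(y) = C1 + Integral(y/cos(y), y)


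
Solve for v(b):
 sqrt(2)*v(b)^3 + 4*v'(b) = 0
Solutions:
 v(b) = -sqrt(2)*sqrt(-1/(C1 - sqrt(2)*b))
 v(b) = sqrt(2)*sqrt(-1/(C1 - sqrt(2)*b))


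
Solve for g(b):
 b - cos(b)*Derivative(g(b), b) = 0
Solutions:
 g(b) = C1 + Integral(b/cos(b), b)


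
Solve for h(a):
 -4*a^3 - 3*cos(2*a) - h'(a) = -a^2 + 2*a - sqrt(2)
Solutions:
 h(a) = C1 - a^4 + a^3/3 - a^2 + sqrt(2)*a - 3*sin(2*a)/2


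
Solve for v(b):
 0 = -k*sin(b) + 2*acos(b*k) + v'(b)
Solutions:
 v(b) = C1 - k*cos(b) - 2*Piecewise((b*acos(b*k) - sqrt(-b^2*k^2 + 1)/k, Ne(k, 0)), (pi*b/2, True))


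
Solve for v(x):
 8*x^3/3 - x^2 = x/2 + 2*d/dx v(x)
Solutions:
 v(x) = C1 + x^4/3 - x^3/6 - x^2/8


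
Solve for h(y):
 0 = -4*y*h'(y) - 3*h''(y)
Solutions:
 h(y) = C1 + C2*erf(sqrt(6)*y/3)


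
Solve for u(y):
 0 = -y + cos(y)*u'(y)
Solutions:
 u(y) = C1 + Integral(y/cos(y), y)


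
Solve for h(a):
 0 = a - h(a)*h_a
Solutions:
 h(a) = -sqrt(C1 + a^2)
 h(a) = sqrt(C1 + a^2)


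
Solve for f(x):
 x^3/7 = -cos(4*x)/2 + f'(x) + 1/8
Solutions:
 f(x) = C1 + x^4/28 - x/8 + sin(4*x)/8


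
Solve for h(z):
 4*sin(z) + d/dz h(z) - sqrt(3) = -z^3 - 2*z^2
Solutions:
 h(z) = C1 - z^4/4 - 2*z^3/3 + sqrt(3)*z + 4*cos(z)


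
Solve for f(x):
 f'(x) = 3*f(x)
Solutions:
 f(x) = C1*exp(3*x)


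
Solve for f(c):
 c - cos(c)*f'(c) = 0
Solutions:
 f(c) = C1 + Integral(c/cos(c), c)


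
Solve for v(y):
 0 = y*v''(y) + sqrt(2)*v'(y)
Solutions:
 v(y) = C1 + C2*y^(1 - sqrt(2))


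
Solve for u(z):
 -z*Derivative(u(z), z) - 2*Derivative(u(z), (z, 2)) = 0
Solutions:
 u(z) = C1 + C2*erf(z/2)


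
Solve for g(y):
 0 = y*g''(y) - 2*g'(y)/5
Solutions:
 g(y) = C1 + C2*y^(7/5)


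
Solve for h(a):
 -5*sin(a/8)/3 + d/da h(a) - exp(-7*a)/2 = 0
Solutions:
 h(a) = C1 - 40*cos(a/8)/3 - exp(-7*a)/14


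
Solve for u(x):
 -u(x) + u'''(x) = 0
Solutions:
 u(x) = C3*exp(x) + (C1*sin(sqrt(3)*x/2) + C2*cos(sqrt(3)*x/2))*exp(-x/2)


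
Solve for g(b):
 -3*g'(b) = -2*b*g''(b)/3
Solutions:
 g(b) = C1 + C2*b^(11/2)


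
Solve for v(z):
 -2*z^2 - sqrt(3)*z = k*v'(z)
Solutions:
 v(z) = C1 - 2*z^3/(3*k) - sqrt(3)*z^2/(2*k)


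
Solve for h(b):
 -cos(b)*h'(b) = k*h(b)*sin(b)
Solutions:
 h(b) = C1*exp(k*log(cos(b)))


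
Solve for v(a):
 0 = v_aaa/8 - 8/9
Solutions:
 v(a) = C1 + C2*a + C3*a^2 + 32*a^3/27


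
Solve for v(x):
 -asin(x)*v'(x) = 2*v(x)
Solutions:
 v(x) = C1*exp(-2*Integral(1/asin(x), x))


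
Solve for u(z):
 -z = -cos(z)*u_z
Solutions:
 u(z) = C1 + Integral(z/cos(z), z)


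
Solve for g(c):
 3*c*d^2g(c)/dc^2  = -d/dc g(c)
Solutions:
 g(c) = C1 + C2*c^(2/3)


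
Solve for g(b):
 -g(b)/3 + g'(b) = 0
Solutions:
 g(b) = C1*exp(b/3)


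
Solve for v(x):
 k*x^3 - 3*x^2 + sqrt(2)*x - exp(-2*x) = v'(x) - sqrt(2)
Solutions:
 v(x) = C1 + k*x^4/4 - x^3 + sqrt(2)*x^2/2 + sqrt(2)*x + exp(-2*x)/2


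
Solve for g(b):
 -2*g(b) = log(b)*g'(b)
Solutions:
 g(b) = C1*exp(-2*li(b))


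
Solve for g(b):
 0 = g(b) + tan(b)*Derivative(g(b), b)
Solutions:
 g(b) = C1/sin(b)


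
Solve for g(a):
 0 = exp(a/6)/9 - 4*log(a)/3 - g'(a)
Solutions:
 g(a) = C1 - 4*a*log(a)/3 + 4*a/3 + 2*exp(a/6)/3


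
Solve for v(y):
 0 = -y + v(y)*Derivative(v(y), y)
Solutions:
 v(y) = -sqrt(C1 + y^2)
 v(y) = sqrt(C1 + y^2)


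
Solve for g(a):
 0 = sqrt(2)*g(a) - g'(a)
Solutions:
 g(a) = C1*exp(sqrt(2)*a)


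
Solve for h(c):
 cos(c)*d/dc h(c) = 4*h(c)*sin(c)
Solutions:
 h(c) = C1/cos(c)^4


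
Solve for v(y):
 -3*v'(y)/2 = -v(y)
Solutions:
 v(y) = C1*exp(2*y/3)


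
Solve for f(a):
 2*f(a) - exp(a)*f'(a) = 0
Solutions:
 f(a) = C1*exp(-2*exp(-a))


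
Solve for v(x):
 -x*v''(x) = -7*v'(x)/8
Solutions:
 v(x) = C1 + C2*x^(15/8)


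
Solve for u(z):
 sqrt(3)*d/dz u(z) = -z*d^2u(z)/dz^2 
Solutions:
 u(z) = C1 + C2*z^(1 - sqrt(3))


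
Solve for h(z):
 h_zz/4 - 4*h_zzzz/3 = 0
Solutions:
 h(z) = C1 + C2*z + C3*exp(-sqrt(3)*z/4) + C4*exp(sqrt(3)*z/4)


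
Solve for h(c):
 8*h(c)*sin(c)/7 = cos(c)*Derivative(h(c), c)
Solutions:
 h(c) = C1/cos(c)^(8/7)


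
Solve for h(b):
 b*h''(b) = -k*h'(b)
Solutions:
 h(b) = C1 + b^(1 - re(k))*(C2*sin(log(b)*Abs(im(k))) + C3*cos(log(b)*im(k)))


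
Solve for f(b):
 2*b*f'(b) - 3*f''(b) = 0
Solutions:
 f(b) = C1 + C2*erfi(sqrt(3)*b/3)


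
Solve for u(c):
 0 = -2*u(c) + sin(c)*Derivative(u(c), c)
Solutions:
 u(c) = C1*(cos(c) - 1)/(cos(c) + 1)


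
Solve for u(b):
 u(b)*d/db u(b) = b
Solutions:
 u(b) = -sqrt(C1 + b^2)
 u(b) = sqrt(C1 + b^2)


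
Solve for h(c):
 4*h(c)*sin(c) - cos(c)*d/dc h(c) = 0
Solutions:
 h(c) = C1/cos(c)^4


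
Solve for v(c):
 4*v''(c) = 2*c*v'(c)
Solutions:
 v(c) = C1 + C2*erfi(c/2)


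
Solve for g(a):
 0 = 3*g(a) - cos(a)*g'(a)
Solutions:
 g(a) = C1*(sin(a) + 1)^(3/2)/(sin(a) - 1)^(3/2)


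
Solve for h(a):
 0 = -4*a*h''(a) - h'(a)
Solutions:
 h(a) = C1 + C2*a^(3/4)


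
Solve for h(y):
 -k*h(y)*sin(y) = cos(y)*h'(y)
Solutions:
 h(y) = C1*exp(k*log(cos(y)))


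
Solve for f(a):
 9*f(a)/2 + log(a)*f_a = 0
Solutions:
 f(a) = C1*exp(-9*li(a)/2)


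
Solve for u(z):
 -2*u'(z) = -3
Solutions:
 u(z) = C1 + 3*z/2


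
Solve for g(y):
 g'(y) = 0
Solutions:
 g(y) = C1


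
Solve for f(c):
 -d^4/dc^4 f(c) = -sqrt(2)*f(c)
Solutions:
 f(c) = C1*exp(-2^(1/8)*c) + C2*exp(2^(1/8)*c) + C3*sin(2^(1/8)*c) + C4*cos(2^(1/8)*c)


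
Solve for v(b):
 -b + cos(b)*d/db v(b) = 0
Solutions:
 v(b) = C1 + Integral(b/cos(b), b)


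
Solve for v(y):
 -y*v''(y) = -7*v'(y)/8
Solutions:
 v(y) = C1 + C2*y^(15/8)


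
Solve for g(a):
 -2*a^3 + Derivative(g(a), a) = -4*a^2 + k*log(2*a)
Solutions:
 g(a) = C1 + a^4/2 - 4*a^3/3 + a*k*log(a) - a*k + a*k*log(2)


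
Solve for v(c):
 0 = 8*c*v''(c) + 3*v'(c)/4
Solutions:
 v(c) = C1 + C2*c^(29/32)


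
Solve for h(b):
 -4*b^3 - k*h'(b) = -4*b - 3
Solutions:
 h(b) = C1 - b^4/k + 2*b^2/k + 3*b/k


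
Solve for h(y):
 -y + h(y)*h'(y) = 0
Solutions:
 h(y) = -sqrt(C1 + y^2)
 h(y) = sqrt(C1 + y^2)


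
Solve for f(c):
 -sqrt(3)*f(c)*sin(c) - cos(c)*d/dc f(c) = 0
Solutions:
 f(c) = C1*cos(c)^(sqrt(3))


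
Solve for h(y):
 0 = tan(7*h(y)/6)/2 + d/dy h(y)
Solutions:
 h(y) = -6*asin(C1*exp(-7*y/12))/7 + 6*pi/7
 h(y) = 6*asin(C1*exp(-7*y/12))/7


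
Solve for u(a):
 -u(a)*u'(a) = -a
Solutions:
 u(a) = -sqrt(C1 + a^2)
 u(a) = sqrt(C1 + a^2)


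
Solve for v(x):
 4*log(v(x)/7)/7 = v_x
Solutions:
 7*Integral(1/(-log(_y) + log(7)), (_y, v(x)))/4 = C1 - x


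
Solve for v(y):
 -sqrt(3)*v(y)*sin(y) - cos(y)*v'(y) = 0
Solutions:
 v(y) = C1*cos(y)^(sqrt(3))


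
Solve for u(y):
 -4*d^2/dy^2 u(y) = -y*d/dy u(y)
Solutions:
 u(y) = C1 + C2*erfi(sqrt(2)*y/4)


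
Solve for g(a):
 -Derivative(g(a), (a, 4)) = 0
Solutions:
 g(a) = C1 + C2*a + C3*a^2 + C4*a^3


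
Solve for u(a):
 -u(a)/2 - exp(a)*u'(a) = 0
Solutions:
 u(a) = C1*exp(exp(-a)/2)


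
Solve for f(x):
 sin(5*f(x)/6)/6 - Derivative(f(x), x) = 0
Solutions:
 -x/6 + 3*log(cos(5*f(x)/6) - 1)/5 - 3*log(cos(5*f(x)/6) + 1)/5 = C1


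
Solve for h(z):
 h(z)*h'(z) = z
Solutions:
 h(z) = -sqrt(C1 + z^2)
 h(z) = sqrt(C1 + z^2)


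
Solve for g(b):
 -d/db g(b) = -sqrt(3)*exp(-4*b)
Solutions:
 g(b) = C1 - sqrt(3)*exp(-4*b)/4


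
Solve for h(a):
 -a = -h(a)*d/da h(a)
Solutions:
 h(a) = -sqrt(C1 + a^2)
 h(a) = sqrt(C1 + a^2)


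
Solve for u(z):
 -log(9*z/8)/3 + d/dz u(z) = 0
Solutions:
 u(z) = C1 + z*log(z)/3 - z*log(2) - z/3 + 2*z*log(3)/3


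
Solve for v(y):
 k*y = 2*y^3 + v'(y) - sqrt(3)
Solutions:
 v(y) = C1 + k*y^2/2 - y^4/2 + sqrt(3)*y


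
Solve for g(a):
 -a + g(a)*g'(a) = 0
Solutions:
 g(a) = -sqrt(C1 + a^2)
 g(a) = sqrt(C1 + a^2)


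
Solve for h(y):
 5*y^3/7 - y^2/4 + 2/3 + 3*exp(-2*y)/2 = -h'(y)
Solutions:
 h(y) = C1 - 5*y^4/28 + y^3/12 - 2*y/3 + 3*exp(-2*y)/4


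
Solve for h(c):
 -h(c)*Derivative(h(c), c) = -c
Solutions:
 h(c) = -sqrt(C1 + c^2)
 h(c) = sqrt(C1 + c^2)


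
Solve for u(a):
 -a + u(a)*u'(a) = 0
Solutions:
 u(a) = -sqrt(C1 + a^2)
 u(a) = sqrt(C1 + a^2)


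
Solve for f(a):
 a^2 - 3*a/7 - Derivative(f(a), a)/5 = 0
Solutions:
 f(a) = C1 + 5*a^3/3 - 15*a^2/14


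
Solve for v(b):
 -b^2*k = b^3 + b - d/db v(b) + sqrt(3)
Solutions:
 v(b) = C1 + b^4/4 + b^3*k/3 + b^2/2 + sqrt(3)*b


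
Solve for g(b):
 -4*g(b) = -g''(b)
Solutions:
 g(b) = C1*exp(-2*b) + C2*exp(2*b)


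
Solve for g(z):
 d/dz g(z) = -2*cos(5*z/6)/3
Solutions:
 g(z) = C1 - 4*sin(5*z/6)/5


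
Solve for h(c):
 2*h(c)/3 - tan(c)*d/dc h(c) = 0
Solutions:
 h(c) = C1*sin(c)^(2/3)


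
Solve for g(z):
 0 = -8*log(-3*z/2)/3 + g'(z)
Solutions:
 g(z) = C1 + 8*z*log(-z)/3 + 8*z*(-1 - log(2) + log(3))/3


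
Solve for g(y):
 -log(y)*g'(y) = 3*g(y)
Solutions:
 g(y) = C1*exp(-3*li(y))


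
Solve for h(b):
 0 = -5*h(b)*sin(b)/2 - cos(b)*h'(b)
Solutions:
 h(b) = C1*cos(b)^(5/2)


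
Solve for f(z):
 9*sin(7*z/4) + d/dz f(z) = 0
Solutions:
 f(z) = C1 + 36*cos(7*z/4)/7


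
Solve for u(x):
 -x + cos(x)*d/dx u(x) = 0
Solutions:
 u(x) = C1 + Integral(x/cos(x), x)


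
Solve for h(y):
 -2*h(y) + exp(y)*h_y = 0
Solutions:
 h(y) = C1*exp(-2*exp(-y))


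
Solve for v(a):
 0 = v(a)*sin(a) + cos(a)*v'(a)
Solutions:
 v(a) = C1*cos(a)


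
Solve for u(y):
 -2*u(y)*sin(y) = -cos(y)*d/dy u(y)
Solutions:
 u(y) = C1/cos(y)^2


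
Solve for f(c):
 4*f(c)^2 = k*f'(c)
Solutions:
 f(c) = -k/(C1*k + 4*c)


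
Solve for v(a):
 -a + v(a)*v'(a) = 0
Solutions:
 v(a) = -sqrt(C1 + a^2)
 v(a) = sqrt(C1 + a^2)


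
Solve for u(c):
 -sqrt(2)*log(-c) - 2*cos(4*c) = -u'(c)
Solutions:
 u(c) = C1 + sqrt(2)*c*(log(-c) - 1) + sin(4*c)/2


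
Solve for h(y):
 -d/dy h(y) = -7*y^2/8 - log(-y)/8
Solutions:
 h(y) = C1 + 7*y^3/24 + y*log(-y)/8 - y/8


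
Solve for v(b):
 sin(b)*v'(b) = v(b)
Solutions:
 v(b) = C1*sqrt(cos(b) - 1)/sqrt(cos(b) + 1)


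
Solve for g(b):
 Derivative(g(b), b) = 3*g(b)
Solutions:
 g(b) = C1*exp(3*b)


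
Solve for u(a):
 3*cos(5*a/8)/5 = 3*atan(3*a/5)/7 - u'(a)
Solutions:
 u(a) = C1 + 3*a*atan(3*a/5)/7 - 5*log(9*a^2 + 25)/14 - 24*sin(5*a/8)/25


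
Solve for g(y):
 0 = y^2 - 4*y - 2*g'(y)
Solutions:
 g(y) = C1 + y^3/6 - y^2


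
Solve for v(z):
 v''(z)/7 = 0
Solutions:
 v(z) = C1 + C2*z


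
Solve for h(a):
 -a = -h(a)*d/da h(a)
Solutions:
 h(a) = -sqrt(C1 + a^2)
 h(a) = sqrt(C1 + a^2)


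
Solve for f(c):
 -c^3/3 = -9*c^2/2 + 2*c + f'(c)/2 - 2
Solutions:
 f(c) = C1 - c^4/6 + 3*c^3 - 2*c^2 + 4*c


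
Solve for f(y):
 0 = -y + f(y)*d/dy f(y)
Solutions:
 f(y) = -sqrt(C1 + y^2)
 f(y) = sqrt(C1 + y^2)


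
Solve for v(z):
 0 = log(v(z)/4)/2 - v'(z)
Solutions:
 2*Integral(1/(-log(_y) + 2*log(2)), (_y, v(z))) = C1 - z


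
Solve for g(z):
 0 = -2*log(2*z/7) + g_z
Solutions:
 g(z) = C1 + 2*z*log(z) + z*log(4/49) - 2*z


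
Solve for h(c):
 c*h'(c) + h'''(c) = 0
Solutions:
 h(c) = C1 + Integral(C2*airyai(-c) + C3*airybi(-c), c)


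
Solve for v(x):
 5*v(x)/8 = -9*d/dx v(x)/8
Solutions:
 v(x) = C1*exp(-5*x/9)


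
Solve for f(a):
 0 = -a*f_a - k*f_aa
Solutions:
 f(a) = C1 + C2*sqrt(k)*erf(sqrt(2)*a*sqrt(1/k)/2)


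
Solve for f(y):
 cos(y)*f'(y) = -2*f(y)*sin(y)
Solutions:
 f(y) = C1*cos(y)^2


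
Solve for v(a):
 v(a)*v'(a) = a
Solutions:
 v(a) = -sqrt(C1 + a^2)
 v(a) = sqrt(C1 + a^2)


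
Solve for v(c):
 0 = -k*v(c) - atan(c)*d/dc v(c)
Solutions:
 v(c) = C1*exp(-k*Integral(1/atan(c), c))


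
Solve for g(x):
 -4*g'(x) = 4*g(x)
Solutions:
 g(x) = C1*exp(-x)


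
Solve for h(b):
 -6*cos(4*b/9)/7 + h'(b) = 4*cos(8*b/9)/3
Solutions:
 h(b) = C1 + 27*sin(4*b/9)/14 + 3*sin(8*b/9)/2


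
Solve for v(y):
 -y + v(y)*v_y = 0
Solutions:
 v(y) = -sqrt(C1 + y^2)
 v(y) = sqrt(C1 + y^2)


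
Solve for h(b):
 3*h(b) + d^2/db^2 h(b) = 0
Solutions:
 h(b) = C1*sin(sqrt(3)*b) + C2*cos(sqrt(3)*b)


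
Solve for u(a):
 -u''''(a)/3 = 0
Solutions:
 u(a) = C1 + C2*a + C3*a^2 + C4*a^3


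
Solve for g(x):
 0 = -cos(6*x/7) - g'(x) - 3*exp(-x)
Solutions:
 g(x) = C1 - 7*sin(6*x/7)/6 + 3*exp(-x)


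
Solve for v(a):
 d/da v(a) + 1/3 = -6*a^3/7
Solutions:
 v(a) = C1 - 3*a^4/14 - a/3


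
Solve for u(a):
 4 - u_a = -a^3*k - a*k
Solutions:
 u(a) = C1 + a^4*k/4 + a^2*k/2 + 4*a


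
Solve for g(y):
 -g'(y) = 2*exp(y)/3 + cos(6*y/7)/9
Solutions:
 g(y) = C1 - 2*exp(y)/3 - 7*sin(6*y/7)/54


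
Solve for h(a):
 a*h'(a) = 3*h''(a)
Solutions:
 h(a) = C1 + C2*erfi(sqrt(6)*a/6)


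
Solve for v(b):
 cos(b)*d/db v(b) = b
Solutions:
 v(b) = C1 + Integral(b/cos(b), b)


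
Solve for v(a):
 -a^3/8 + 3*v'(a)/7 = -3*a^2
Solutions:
 v(a) = C1 + 7*a^4/96 - 7*a^3/3


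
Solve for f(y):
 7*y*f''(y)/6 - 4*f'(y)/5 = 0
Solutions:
 f(y) = C1 + C2*y^(59/35)


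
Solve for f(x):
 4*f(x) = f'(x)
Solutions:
 f(x) = C1*exp(4*x)


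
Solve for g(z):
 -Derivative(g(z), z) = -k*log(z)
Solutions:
 g(z) = C1 + k*z*log(z) - k*z


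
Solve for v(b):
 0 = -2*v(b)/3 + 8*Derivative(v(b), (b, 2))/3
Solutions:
 v(b) = C1*exp(-b/2) + C2*exp(b/2)


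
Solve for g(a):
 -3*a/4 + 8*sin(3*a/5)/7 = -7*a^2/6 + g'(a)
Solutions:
 g(a) = C1 + 7*a^3/18 - 3*a^2/8 - 40*cos(3*a/5)/21


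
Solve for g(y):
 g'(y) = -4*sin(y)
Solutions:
 g(y) = C1 + 4*cos(y)


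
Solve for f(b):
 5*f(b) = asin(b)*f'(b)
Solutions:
 f(b) = C1*exp(5*Integral(1/asin(b), b))


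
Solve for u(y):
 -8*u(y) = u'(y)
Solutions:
 u(y) = C1*exp(-8*y)


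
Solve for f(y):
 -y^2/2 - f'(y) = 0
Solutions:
 f(y) = C1 - y^3/6


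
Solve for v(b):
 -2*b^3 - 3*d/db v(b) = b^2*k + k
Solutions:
 v(b) = C1 - b^4/6 - b^3*k/9 - b*k/3


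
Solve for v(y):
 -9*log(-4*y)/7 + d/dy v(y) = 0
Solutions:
 v(y) = C1 + 9*y*log(-y)/7 + 9*y*(-1 + 2*log(2))/7


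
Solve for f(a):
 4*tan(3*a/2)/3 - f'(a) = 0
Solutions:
 f(a) = C1 - 8*log(cos(3*a/2))/9


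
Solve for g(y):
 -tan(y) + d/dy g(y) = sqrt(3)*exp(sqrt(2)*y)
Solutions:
 g(y) = C1 + sqrt(6)*exp(sqrt(2)*y)/2 - log(cos(y))


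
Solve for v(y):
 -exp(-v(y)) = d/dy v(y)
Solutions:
 v(y) = log(C1 - y)


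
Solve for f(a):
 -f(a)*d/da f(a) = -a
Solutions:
 f(a) = -sqrt(C1 + a^2)
 f(a) = sqrt(C1 + a^2)


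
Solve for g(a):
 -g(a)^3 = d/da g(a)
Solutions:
 g(a) = -sqrt(2)*sqrt(-1/(C1 - a))/2
 g(a) = sqrt(2)*sqrt(-1/(C1 - a))/2


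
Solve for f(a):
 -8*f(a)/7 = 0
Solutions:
 f(a) = 0


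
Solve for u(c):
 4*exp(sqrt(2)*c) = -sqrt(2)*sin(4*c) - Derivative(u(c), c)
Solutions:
 u(c) = C1 - 2*sqrt(2)*exp(sqrt(2)*c) + sqrt(2)*cos(4*c)/4


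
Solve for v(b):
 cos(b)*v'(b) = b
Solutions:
 v(b) = C1 + Integral(b/cos(b), b)


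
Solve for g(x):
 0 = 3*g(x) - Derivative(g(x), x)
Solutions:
 g(x) = C1*exp(3*x)


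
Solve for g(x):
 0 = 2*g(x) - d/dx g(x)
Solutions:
 g(x) = C1*exp(2*x)


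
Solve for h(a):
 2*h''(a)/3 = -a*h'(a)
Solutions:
 h(a) = C1 + C2*erf(sqrt(3)*a/2)


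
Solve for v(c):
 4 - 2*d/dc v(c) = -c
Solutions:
 v(c) = C1 + c^2/4 + 2*c


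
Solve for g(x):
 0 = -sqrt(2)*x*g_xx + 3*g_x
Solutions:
 g(x) = C1 + C2*x^(1 + 3*sqrt(2)/2)


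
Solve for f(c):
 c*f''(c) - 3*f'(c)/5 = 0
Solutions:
 f(c) = C1 + C2*c^(8/5)


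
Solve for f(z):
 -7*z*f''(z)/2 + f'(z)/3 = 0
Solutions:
 f(z) = C1 + C2*z^(23/21)


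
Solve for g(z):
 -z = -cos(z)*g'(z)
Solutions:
 g(z) = C1 + Integral(z/cos(z), z)


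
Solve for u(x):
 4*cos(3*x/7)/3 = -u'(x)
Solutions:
 u(x) = C1 - 28*sin(3*x/7)/9


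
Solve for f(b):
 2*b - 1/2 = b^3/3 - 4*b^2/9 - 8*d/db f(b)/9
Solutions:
 f(b) = C1 + 3*b^4/32 - b^3/6 - 9*b^2/8 + 9*b/16


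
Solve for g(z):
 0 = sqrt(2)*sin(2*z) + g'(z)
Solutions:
 g(z) = C1 + sqrt(2)*cos(2*z)/2


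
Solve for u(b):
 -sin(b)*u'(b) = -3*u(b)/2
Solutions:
 u(b) = C1*(cos(b) - 1)^(3/4)/(cos(b) + 1)^(3/4)


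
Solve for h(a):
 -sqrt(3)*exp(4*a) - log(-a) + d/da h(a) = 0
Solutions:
 h(a) = C1 + a*log(-a) - a + sqrt(3)*exp(4*a)/4


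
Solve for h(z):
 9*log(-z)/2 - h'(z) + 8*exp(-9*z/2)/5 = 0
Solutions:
 h(z) = C1 + 9*z*log(-z)/2 - 9*z/2 - 16*exp(-9*z/2)/45


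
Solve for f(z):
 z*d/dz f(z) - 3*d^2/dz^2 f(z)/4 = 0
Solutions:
 f(z) = C1 + C2*erfi(sqrt(6)*z/3)


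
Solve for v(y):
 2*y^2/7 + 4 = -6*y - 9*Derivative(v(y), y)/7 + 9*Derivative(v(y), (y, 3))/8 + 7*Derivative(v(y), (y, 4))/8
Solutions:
 v(y) = C1 + C2*exp(-y*(3*3^(1/3)/(2*sqrt(154) + 25)^(1/3) + 6 + 3^(2/3)*(2*sqrt(154) + 25)^(1/3))/14)*sin(3*3^(1/6)*y*(-(2*sqrt(154) + 25)^(1/3) + 3^(2/3)/(2*sqrt(154) + 25)^(1/3))/14) + C3*exp(-y*(3*3^(1/3)/(2*sqrt(154) + 25)^(1/3) + 6 + 3^(2/3)*(2*sqrt(154) + 25)^(1/3))/14)*cos(3*3^(1/6)*y*(-(2*sqrt(154) + 25)^(1/3) + 3^(2/3)/(2*sqrt(154) + 25)^(1/3))/14) + C4*exp(y*(-3 + 3*3^(1/3)/(2*sqrt(154) + 25)^(1/3) + 3^(2/3)*(2*sqrt(154) + 25)^(1/3))/7) - 2*y^3/27 - 7*y^2/3 - 7*y/2


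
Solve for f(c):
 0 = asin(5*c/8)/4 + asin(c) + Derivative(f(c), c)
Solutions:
 f(c) = C1 - c*asin(5*c/8)/4 - c*asin(c) - sqrt(1 - c^2) - sqrt(64 - 25*c^2)/20


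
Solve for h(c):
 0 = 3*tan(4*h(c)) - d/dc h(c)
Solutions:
 h(c) = -asin(C1*exp(12*c))/4 + pi/4
 h(c) = asin(C1*exp(12*c))/4


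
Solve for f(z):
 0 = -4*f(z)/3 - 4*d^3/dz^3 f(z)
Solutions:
 f(z) = C3*exp(-3^(2/3)*z/3) + (C1*sin(3^(1/6)*z/2) + C2*cos(3^(1/6)*z/2))*exp(3^(2/3)*z/6)


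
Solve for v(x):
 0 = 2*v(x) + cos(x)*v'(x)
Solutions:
 v(x) = C1*(sin(x) - 1)/(sin(x) + 1)


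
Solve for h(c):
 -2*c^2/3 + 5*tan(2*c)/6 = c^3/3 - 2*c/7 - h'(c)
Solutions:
 h(c) = C1 + c^4/12 + 2*c^3/9 - c^2/7 + 5*log(cos(2*c))/12


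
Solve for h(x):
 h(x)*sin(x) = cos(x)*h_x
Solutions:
 h(x) = C1/cos(x)


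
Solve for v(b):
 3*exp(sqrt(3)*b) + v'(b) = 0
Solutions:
 v(b) = C1 - sqrt(3)*exp(sqrt(3)*b)


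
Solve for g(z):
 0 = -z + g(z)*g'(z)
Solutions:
 g(z) = -sqrt(C1 + z^2)
 g(z) = sqrt(C1 + z^2)


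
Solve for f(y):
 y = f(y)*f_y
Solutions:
 f(y) = -sqrt(C1 + y^2)
 f(y) = sqrt(C1 + y^2)


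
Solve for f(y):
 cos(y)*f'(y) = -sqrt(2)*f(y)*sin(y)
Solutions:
 f(y) = C1*cos(y)^(sqrt(2))


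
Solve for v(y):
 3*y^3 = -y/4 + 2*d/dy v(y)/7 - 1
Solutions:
 v(y) = C1 + 21*y^4/8 + 7*y^2/16 + 7*y/2


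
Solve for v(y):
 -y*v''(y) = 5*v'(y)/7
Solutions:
 v(y) = C1 + C2*y^(2/7)


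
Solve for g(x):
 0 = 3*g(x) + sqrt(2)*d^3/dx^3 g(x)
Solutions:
 g(x) = C3*exp(-2^(5/6)*3^(1/3)*x/2) + (C1*sin(6^(5/6)*x/4) + C2*cos(6^(5/6)*x/4))*exp(2^(5/6)*3^(1/3)*x/4)


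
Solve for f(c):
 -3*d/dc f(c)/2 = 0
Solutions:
 f(c) = C1


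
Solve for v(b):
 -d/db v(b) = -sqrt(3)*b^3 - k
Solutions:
 v(b) = C1 + sqrt(3)*b^4/4 + b*k


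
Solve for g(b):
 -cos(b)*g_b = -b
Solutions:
 g(b) = C1 + Integral(b/cos(b), b)


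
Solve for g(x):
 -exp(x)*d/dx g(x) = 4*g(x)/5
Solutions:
 g(x) = C1*exp(4*exp(-x)/5)


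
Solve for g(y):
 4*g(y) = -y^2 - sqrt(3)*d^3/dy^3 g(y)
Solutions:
 g(y) = C3*exp(-2^(2/3)*3^(5/6)*y/3) - y^2/4 + (C1*sin(2^(2/3)*3^(1/3)*y/2) + C2*cos(2^(2/3)*3^(1/3)*y/2))*exp(2^(2/3)*3^(5/6)*y/6)


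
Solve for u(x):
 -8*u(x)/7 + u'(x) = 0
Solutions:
 u(x) = C1*exp(8*x/7)


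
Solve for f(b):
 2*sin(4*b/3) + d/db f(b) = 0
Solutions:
 f(b) = C1 + 3*cos(4*b/3)/2
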